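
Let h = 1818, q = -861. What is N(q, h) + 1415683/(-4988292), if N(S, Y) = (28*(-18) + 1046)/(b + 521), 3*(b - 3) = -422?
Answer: 3241463671/2868267900 ≈ 1.1301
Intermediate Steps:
b = -413/3 (b = 3 + (⅓)*(-422) = 3 - 422/3 = -413/3 ≈ -137.67)
N(S, Y) = 813/575 (N(S, Y) = (28*(-18) + 1046)/(-413/3 + 521) = (-504 + 1046)/(1150/3) = 542*(3/1150) = 813/575)
N(q, h) + 1415683/(-4988292) = 813/575 + 1415683/(-4988292) = 813/575 + 1415683*(-1/4988292) = 813/575 - 1415683/4988292 = 3241463671/2868267900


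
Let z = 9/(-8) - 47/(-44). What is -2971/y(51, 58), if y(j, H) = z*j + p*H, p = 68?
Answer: -261448/346817 ≈ -0.75385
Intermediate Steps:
z = -5/88 (z = 9*(-1/8) - 47*(-1/44) = -9/8 + 47/44 = -5/88 ≈ -0.056818)
y(j, H) = 68*H - 5*j/88 (y(j, H) = -5*j/88 + 68*H = 68*H - 5*j/88)
-2971/y(51, 58) = -2971/(68*58 - 5/88*51) = -2971/(3944 - 255/88) = -2971/346817/88 = -2971*88/346817 = -261448/346817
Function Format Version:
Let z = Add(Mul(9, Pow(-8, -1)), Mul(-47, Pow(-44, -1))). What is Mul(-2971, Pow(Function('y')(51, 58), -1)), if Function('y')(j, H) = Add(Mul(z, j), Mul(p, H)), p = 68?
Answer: Rational(-261448, 346817) ≈ -0.75385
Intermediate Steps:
z = Rational(-5, 88) (z = Add(Mul(9, Rational(-1, 8)), Mul(-47, Rational(-1, 44))) = Add(Rational(-9, 8), Rational(47, 44)) = Rational(-5, 88) ≈ -0.056818)
Function('y')(j, H) = Add(Mul(68, H), Mul(Rational(-5, 88), j)) (Function('y')(j, H) = Add(Mul(Rational(-5, 88), j), Mul(68, H)) = Add(Mul(68, H), Mul(Rational(-5, 88), j)))
Mul(-2971, Pow(Function('y')(51, 58), -1)) = Mul(-2971, Pow(Add(Mul(68, 58), Mul(Rational(-5, 88), 51)), -1)) = Mul(-2971, Pow(Add(3944, Rational(-255, 88)), -1)) = Mul(-2971, Pow(Rational(346817, 88), -1)) = Mul(-2971, Rational(88, 346817)) = Rational(-261448, 346817)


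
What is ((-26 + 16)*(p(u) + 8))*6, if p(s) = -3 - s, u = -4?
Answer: -540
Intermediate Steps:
((-26 + 16)*(p(u) + 8))*6 = ((-26 + 16)*((-3 - 1*(-4)) + 8))*6 = -10*((-3 + 4) + 8)*6 = -10*(1 + 8)*6 = -10*9*6 = -90*6 = -540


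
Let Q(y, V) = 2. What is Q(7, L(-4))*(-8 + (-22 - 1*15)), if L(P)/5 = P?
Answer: -90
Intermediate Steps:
L(P) = 5*P
Q(7, L(-4))*(-8 + (-22 - 1*15)) = 2*(-8 + (-22 - 1*15)) = 2*(-8 + (-22 - 15)) = 2*(-8 - 37) = 2*(-45) = -90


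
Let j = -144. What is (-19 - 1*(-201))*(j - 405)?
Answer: -99918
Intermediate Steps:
(-19 - 1*(-201))*(j - 405) = (-19 - 1*(-201))*(-144 - 405) = (-19 + 201)*(-549) = 182*(-549) = -99918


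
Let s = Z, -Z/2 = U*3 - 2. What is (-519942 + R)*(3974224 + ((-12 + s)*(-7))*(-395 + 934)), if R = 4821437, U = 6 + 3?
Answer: 18101336184250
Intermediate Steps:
U = 9
Z = -50 (Z = -2*(9*3 - 2) = -2*(27 - 2) = -2*25 = -50)
s = -50
(-519942 + R)*(3974224 + ((-12 + s)*(-7))*(-395 + 934)) = (-519942 + 4821437)*(3974224 + ((-12 - 50)*(-7))*(-395 + 934)) = 4301495*(3974224 - 62*(-7)*539) = 4301495*(3974224 + 434*539) = 4301495*(3974224 + 233926) = 4301495*4208150 = 18101336184250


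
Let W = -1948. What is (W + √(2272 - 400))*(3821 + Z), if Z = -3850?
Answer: 56492 - 348*√13 ≈ 55237.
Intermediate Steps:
(W + √(2272 - 400))*(3821 + Z) = (-1948 + √(2272 - 400))*(3821 - 3850) = (-1948 + √1872)*(-29) = (-1948 + 12*√13)*(-29) = 56492 - 348*√13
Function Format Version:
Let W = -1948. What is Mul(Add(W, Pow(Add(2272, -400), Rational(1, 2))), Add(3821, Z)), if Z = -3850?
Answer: Add(56492, Mul(-348, Pow(13, Rational(1, 2)))) ≈ 55237.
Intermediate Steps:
Mul(Add(W, Pow(Add(2272, -400), Rational(1, 2))), Add(3821, Z)) = Mul(Add(-1948, Pow(Add(2272, -400), Rational(1, 2))), Add(3821, -3850)) = Mul(Add(-1948, Pow(1872, Rational(1, 2))), -29) = Mul(Add(-1948, Mul(12, Pow(13, Rational(1, 2)))), -29) = Add(56492, Mul(-348, Pow(13, Rational(1, 2))))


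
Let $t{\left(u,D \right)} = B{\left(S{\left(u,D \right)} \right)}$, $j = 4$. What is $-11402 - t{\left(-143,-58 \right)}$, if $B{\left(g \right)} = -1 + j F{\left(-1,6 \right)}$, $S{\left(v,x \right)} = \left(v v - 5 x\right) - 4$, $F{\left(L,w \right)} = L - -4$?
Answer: $-11413$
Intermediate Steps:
$F{\left(L,w \right)} = 4 + L$ ($F{\left(L,w \right)} = L + 4 = 4 + L$)
$S{\left(v,x \right)} = -4 + v^{2} - 5 x$ ($S{\left(v,x \right)} = \left(v^{2} - 5 x\right) - 4 = -4 + v^{2} - 5 x$)
$B{\left(g \right)} = 11$ ($B{\left(g \right)} = -1 + 4 \left(4 - 1\right) = -1 + 4 \cdot 3 = -1 + 12 = 11$)
$t{\left(u,D \right)} = 11$
$-11402 - t{\left(-143,-58 \right)} = -11402 - 11 = -11413$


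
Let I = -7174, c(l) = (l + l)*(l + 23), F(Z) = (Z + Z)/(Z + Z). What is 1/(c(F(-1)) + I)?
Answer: -1/7126 ≈ -0.00014033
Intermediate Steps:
F(Z) = 1 (F(Z) = (2*Z)/((2*Z)) = (2*Z)*(1/(2*Z)) = 1)
c(l) = 2*l*(23 + l) (c(l) = (2*l)*(23 + l) = 2*l*(23 + l))
1/(c(F(-1)) + I) = 1/(2*1*(23 + 1) - 7174) = 1/(2*1*24 - 7174) = 1/(48 - 7174) = 1/(-7126) = -1/7126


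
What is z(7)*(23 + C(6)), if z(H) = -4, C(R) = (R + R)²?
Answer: -668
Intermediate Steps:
C(R) = 4*R² (C(R) = (2*R)² = 4*R²)
z(7)*(23 + C(6)) = -4*(23 + 4*6²) = -4*(23 + 4*36) = -4*(23 + 144) = -4*167 = -668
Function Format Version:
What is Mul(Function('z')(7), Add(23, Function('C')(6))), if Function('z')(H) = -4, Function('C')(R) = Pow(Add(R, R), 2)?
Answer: -668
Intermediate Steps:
Function('C')(R) = Mul(4, Pow(R, 2)) (Function('C')(R) = Pow(Mul(2, R), 2) = Mul(4, Pow(R, 2)))
Mul(Function('z')(7), Add(23, Function('C')(6))) = Mul(-4, Add(23, Mul(4, Pow(6, 2)))) = Mul(-4, Add(23, Mul(4, 36))) = Mul(-4, Add(23, 144)) = Mul(-4, 167) = -668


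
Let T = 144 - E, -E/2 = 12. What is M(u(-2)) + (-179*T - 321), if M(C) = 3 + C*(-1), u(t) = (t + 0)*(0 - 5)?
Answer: -30400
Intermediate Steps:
u(t) = -5*t (u(t) = t*(-5) = -5*t)
E = -24 (E = -2*12 = -24)
M(C) = 3 - C
T = 168 (T = 144 - 1*(-24) = 144 + 24 = 168)
M(u(-2)) + (-179*T - 321) = (3 - (-5)*(-2)) + (-179*168 - 321) = (3 - 1*10) + (-30072 - 321) = (3 - 10) - 30393 = -7 - 30393 = -30400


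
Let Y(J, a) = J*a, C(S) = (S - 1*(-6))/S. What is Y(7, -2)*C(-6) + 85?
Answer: 85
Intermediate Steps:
C(S) = (6 + S)/S (C(S) = (S + 6)/S = (6 + S)/S)
Y(7, -2)*C(-6) + 85 = (7*(-2))*((6 - 6)/(-6)) + 85 = -(-7)*0/3 + 85 = -14*0 + 85 = 0 + 85 = 85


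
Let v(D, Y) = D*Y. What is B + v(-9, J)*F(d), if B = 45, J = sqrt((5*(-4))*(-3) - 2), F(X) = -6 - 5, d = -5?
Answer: 45 + 99*sqrt(58) ≈ 798.96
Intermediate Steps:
F(X) = -11
J = sqrt(58) (J = sqrt(-20*(-3) - 2) = sqrt(60 - 2) = sqrt(58) ≈ 7.6158)
B + v(-9, J)*F(d) = 45 - 9*sqrt(58)*(-11) = 45 + 99*sqrt(58)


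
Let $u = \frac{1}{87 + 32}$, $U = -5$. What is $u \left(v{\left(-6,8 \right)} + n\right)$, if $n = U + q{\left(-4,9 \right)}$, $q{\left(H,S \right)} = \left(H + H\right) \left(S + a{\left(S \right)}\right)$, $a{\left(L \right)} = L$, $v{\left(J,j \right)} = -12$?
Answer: $- \frac{23}{17} \approx -1.3529$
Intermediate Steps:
$q{\left(H,S \right)} = 4 H S$ ($q{\left(H,S \right)} = \left(H + H\right) \left(S + S\right) = 2 H 2 S = 4 H S$)
$n = -149$ ($n = -5 + 4 \left(-4\right) 9 = -5 - 144 = -149$)
$u = \frac{1}{119} \approx 0.0084034$
$u \left(v{\left(-6,8 \right)} + n\right) = \frac{-12 - 149}{119} = \frac{1}{119} \left(-161\right) = - \frac{23}{17}$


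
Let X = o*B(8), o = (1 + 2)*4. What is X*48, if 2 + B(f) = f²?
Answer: 35712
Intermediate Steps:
B(f) = -2 + f²
o = 12 (o = 3*4 = 12)
X = 744 (X = 12*(-2 + 8²) = 12*(-2 + 64) = 12*62 = 744)
X*48 = 744*48 = 35712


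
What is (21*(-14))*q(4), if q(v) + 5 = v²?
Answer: -3234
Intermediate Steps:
q(v) = -5 + v²
(21*(-14))*q(4) = (21*(-14))*(-5 + 4²) = -294*(-5 + 16) = -294*11 = -3234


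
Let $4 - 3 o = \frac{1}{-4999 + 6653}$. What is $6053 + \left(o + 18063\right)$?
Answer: $\frac{39890069}{1654} \approx 24117.0$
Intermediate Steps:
$o = \frac{2205}{1654}$ ($o = \frac{4}{3} - \frac{1}{3 \left(-4999 + 6653\right)} = \frac{4}{3} - \frac{1}{3 \cdot 1654} = \frac{4}{3} - \frac{1}{4962} = \frac{2205}{1654} \approx 1.3331$)
$6053 + \left(o + 18063\right) = 6053 + \left(\frac{2205}{1654} + 18063\right) = 6053 + \frac{29878407}{1654} = \frac{39890069}{1654}$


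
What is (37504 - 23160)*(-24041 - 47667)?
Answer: -1028579552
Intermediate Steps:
(37504 - 23160)*(-24041 - 47667) = 14344*(-71708) = -1028579552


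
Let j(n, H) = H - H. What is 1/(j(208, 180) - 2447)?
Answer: -1/2447 ≈ -0.00040866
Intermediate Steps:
j(n, H) = 0
1/(j(208, 180) - 2447) = 1/(0 - 2447) = 1/(-2447) = -1/2447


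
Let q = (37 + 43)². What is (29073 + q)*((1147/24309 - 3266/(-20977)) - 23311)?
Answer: -11396297850167390/13781889 ≈ -8.2690e+8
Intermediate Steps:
q = 6400 (q = 80² = 6400)
(29073 + q)*((1147/24309 - 3266/(-20977)) - 23311) = (29073 + 6400)*((1147/24309 - 3266/(-20977)) - 23311) = 35473*((1147*(1/24309) - 3266*(-1/20977)) - 23311) = 35473*((31/657 + 3266/20977) - 23311) = 35473*(2796049/13781889 - 23311) = 35473*(-321266818430/13781889) = -11396297850167390/13781889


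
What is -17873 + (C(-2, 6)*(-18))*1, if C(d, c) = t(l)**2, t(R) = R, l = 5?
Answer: -18323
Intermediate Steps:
C(d, c) = 25 (C(d, c) = 5**2 = 25)
-17873 + (C(-2, 6)*(-18))*1 = -17873 + (25*(-18))*1 = -17873 - 450*1 = -17873 - 450 = -18323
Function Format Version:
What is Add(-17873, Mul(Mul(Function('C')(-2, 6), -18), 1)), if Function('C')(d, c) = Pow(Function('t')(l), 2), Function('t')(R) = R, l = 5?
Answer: -18323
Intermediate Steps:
Function('C')(d, c) = 25 (Function('C')(d, c) = Pow(5, 2) = 25)
Add(-17873, Mul(Mul(Function('C')(-2, 6), -18), 1)) = Add(-17873, Mul(Mul(25, -18), 1)) = Add(-17873, Mul(-450, 1)) = Add(-17873, -450) = -18323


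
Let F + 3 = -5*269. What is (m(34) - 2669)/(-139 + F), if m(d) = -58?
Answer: 2727/1487 ≈ 1.8339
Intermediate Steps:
F = -1348 (F = -3 - 5*269 = -3 - 1345 = -1348)
(m(34) - 2669)/(-139 + F) = (-58 - 2669)/(-139 - 1348) = -2727/(-1487) = -2727*(-1/1487) = 2727/1487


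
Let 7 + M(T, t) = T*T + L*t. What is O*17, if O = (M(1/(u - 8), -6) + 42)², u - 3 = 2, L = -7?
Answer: 8187812/81 ≈ 1.0108e+5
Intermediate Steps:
u = 5 (u = 3 + 2 = 5)
M(T, t) = -7 + T² - 7*t (M(T, t) = -7 + (T*T - 7*t) = -7 + (T² - 7*t) = -7 + T² - 7*t)
O = 481636/81 (O = ((-7 + (1/(5 - 8))² - 7*(-6)) + 42)² = ((-7 + (1/(-3))² + 42) + 42)² = ((-7 + (-⅓)² + 42) + 42)² = ((-7 + ⅑ + 42) + 42)² = (316/9 + 42)² = (694/9)² = 481636/81 ≈ 5946.1)
O*17 = (481636/81)*17 = 8187812/81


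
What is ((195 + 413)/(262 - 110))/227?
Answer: 4/227 ≈ 0.017621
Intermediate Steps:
((195 + 413)/(262 - 110))/227 = (608/152)*(1/227) = (608*(1/152))*(1/227) = 4*(1/227) = 4/227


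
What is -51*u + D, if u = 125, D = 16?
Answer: -6359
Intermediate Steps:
-51*u + D = -51*125 + 16 = -6375 + 16 = -6359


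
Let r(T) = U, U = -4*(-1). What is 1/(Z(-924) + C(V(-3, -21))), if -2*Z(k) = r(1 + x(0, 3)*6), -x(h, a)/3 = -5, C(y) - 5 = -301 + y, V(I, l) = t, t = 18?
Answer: -1/280 ≈ -0.0035714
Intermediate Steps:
V(I, l) = 18
C(y) = -296 + y (C(y) = 5 + (-301 + y) = -296 + y)
x(h, a) = 15 (x(h, a) = -3*(-5) = 15)
U = 4
r(T) = 4
Z(k) = -2 (Z(k) = -½*4 = -2)
1/(Z(-924) + C(V(-3, -21))) = 1/(-2 + (-296 + 18)) = 1/(-2 - 278) = 1/(-280) = -1/280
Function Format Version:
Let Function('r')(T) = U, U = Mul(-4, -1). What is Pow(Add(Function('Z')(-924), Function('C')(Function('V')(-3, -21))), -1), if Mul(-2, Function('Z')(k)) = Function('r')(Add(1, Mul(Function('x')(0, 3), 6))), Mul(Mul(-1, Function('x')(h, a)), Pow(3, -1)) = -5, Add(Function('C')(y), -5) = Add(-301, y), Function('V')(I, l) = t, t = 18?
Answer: Rational(-1, 280) ≈ -0.0035714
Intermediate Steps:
Function('V')(I, l) = 18
Function('C')(y) = Add(-296, y) (Function('C')(y) = Add(5, Add(-301, y)) = Add(-296, y))
Function('x')(h, a) = 15 (Function('x')(h, a) = Mul(-3, -5) = 15)
U = 4
Function('r')(T) = 4
Function('Z')(k) = -2 (Function('Z')(k) = Mul(Rational(-1, 2), 4) = -2)
Pow(Add(Function('Z')(-924), Function('C')(Function('V')(-3, -21))), -1) = Pow(Add(-2, Add(-296, 18)), -1) = Pow(Add(-2, -278), -1) = Pow(-280, -1) = Rational(-1, 280)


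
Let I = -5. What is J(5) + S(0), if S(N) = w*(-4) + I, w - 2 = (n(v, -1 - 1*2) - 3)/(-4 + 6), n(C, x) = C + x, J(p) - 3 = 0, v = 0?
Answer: 2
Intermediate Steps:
J(p) = 3 (J(p) = 3 + 0 = 3)
w = -1 (w = 2 + ((0 + (-1 - 1*2)) - 3)/(-4 + 6) = 2 + ((0 + (-1 - 2)) - 3)/2 = 2 + ((0 - 3) - 3)*(½) = 2 + (-3 - 3)*(½) = 2 - 6*½ = 2 - 3 = -1)
S(N) = -1 (S(N) = -1*(-4) - 5 = 4 - 5 = -1)
J(5) + S(0) = 3 - 1 = 2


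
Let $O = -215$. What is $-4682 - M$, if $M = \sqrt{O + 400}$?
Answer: $-4682 - \sqrt{185} \approx -4695.6$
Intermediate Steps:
$M = \sqrt{185}$ ($M = \sqrt{-215 + 400} = \sqrt{185} \approx 13.601$)
$-4682 - M = -4682 - \sqrt{185}$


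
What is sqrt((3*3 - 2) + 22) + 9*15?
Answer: 135 + sqrt(29) ≈ 140.39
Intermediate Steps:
sqrt((3*3 - 2) + 22) + 9*15 = sqrt((9 - 2) + 22) + 135 = sqrt(7 + 22) + 135 = sqrt(29) + 135 = 135 + sqrt(29)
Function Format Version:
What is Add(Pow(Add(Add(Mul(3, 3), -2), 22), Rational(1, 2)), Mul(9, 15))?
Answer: Add(135, Pow(29, Rational(1, 2))) ≈ 140.39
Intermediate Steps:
Add(Pow(Add(Add(Mul(3, 3), -2), 22), Rational(1, 2)), Mul(9, 15)) = Add(Pow(Add(Add(9, -2), 22), Rational(1, 2)), 135) = Add(Pow(Add(7, 22), Rational(1, 2)), 135) = Add(Pow(29, Rational(1, 2)), 135) = Add(135, Pow(29, Rational(1, 2)))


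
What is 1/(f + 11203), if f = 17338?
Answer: 1/28541 ≈ 3.5037e-5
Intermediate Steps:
1/(f + 11203) = 1/(17338 + 11203) = 1/28541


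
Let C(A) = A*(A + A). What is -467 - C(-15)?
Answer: -917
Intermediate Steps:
C(A) = 2*A² (C(A) = A*(2*A) = 2*A²)
-467 - C(-15) = -467 - 2*(-15)² = -467 - 2*225 = -467 - 1*450 = -467 - 450 = -917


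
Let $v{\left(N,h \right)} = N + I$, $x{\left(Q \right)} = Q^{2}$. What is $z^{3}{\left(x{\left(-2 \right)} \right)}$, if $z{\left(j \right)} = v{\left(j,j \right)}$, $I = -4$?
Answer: $0$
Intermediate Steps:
$v{\left(N,h \right)} = -4 + N$ ($v{\left(N,h \right)} = N - 4 = -4 + N$)
$z{\left(j \right)} = -4 + j$
$z^{3}{\left(x{\left(-2 \right)} \right)} = \left(-4 + \left(-2\right)^{2}\right)^{3} = \left(-4 + 4\right)^{3} = 0^{3} = 0$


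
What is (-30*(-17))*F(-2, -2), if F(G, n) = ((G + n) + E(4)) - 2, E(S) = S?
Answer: -1020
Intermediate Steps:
F(G, n) = 2 + G + n (F(G, n) = ((G + n) + 4) - 2 = (4 + G + n) - 2 = 2 + G + n)
(-30*(-17))*F(-2, -2) = (-30*(-17))*(2 - 2 - 2) = 510*(-2) = -1020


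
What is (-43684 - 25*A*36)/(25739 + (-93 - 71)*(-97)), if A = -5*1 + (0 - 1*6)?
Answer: -33784/41647 ≈ -0.81120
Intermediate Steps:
A = -11 (A = -5 + (0 - 6) = -5 - 6 = -11)
(-43684 - 25*A*36)/(25739 + (-93 - 71)*(-97)) = (-43684 - 25*(-11)*36)/(25739 + (-93 - 71)*(-97)) = (-43684 + 275*36)/(25739 - 164*(-97)) = (-43684 + 9900)/(25739 + 15908) = -33784/41647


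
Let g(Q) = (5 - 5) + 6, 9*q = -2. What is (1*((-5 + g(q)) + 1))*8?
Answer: 16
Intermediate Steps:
q = -2/9 (q = (⅑)*(-2) = -2/9 ≈ -0.22222)
g(Q) = 6 (g(Q) = 0 + 6 = 6)
(1*((-5 + g(q)) + 1))*8 = (1*((-5 + 6) + 1))*8 = (1*(1 + 1))*8 = (1*2)*8 = 2*8 = 16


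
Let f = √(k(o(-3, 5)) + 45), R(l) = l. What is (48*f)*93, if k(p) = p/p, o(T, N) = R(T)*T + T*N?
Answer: 4464*√46 ≈ 30276.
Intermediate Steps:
o(T, N) = T² + N*T (o(T, N) = T*T + T*N = T² + N*T)
k(p) = 1
f = √46 (f = √(1 + 45) = √46 ≈ 6.7823)
(48*f)*93 = (48*√46)*93 = 4464*√46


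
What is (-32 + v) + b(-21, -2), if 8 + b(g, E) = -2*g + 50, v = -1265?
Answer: -1213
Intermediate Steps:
b(g, E) = 42 - 2*g (b(g, E) = -8 + (-2*g + 50) = -8 + (50 - 2*g) = 42 - 2*g)
(-32 + v) + b(-21, -2) = (-32 - 1265) + (42 - 2*(-21)) = -1297 + (42 + 42) = -1297 + 84 = -1213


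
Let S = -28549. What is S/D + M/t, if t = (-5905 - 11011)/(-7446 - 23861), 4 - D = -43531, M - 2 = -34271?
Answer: -46707424880789/736438060 ≈ -63423.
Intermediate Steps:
M = -34269 (M = 2 - 34271 = -34269)
D = 43535 (D = 4 - 1*(-43531) = 4 + 43531 = 43535)
t = 16916/31307 (t = -16916/(-31307) = -16916*(-1/31307) = 16916/31307 ≈ 0.54033)
S/D + M/t = -28549/43535 - 34269/16916/31307 = -28549*1/43535 - 34269*31307/16916 = -28549/43535 - 1072859583/16916 = -46707424880789/736438060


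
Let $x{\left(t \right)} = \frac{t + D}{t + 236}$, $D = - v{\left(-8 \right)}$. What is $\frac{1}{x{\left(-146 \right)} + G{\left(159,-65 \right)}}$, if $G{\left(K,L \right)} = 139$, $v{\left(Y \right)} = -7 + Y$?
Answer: $\frac{90}{12379} \approx 0.0072704$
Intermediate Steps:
$D = 15$ ($D = - (-7 - 8) = \left(-1\right) \left(-15\right) = 15$)
$x{\left(t \right)} = \frac{15 + t}{236 + t}$ ($x{\left(t \right)} = \frac{t + 15}{t + 236} = \frac{15 + t}{236 + t}$)
$\frac{1}{x{\left(-146 \right)} + G{\left(159,-65 \right)}} = \frac{1}{\frac{15 - 146}{236 - 146} + 139} = \frac{1}{\frac{1}{90} \left(-131\right) + 139} = \frac{1}{- \frac{131}{90} + 139} = \frac{1}{\frac{12379}{90}} = \frac{90}{12379}$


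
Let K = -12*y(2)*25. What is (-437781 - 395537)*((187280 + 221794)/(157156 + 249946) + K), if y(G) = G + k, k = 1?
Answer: 5258275745946/7019 ≈ 7.4915e+8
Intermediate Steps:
y(G) = 1 + G (y(G) = G + 1 = 1 + G)
K = -900 (K = -12*(1 + 2)*25 = -12*3*25 = -36*25 = -900)
(-437781 - 395537)*((187280 + 221794)/(157156 + 249946) + K) = (-437781 - 395537)*((187280 + 221794)/(157156 + 249946) - 900) = -833318*(409074/407102 - 900) = -833318*(409074*(1/407102) - 900) = -833318*(7053/7019 - 900) = -833318*(-6310047/7019) = 5258275745946/7019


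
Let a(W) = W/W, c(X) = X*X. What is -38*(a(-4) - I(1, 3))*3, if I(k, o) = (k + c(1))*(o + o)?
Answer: 1254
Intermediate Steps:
c(X) = X²
a(W) = 1
I(k, o) = 2*o*(1 + k) (I(k, o) = (k + 1²)*(o + o) = (k + 1)*(2*o) = (1 + k)*(2*o) = 2*o*(1 + k))
-38*(a(-4) - I(1, 3))*3 = -38*(1 - 2*3*(1 + 1))*3 = -38*(1 - 2*3*2)*3 = -38*(1 - 1*12)*3 = -38*(1 - 12)*3 = -38*(-11)*3 = 418*3 = 1254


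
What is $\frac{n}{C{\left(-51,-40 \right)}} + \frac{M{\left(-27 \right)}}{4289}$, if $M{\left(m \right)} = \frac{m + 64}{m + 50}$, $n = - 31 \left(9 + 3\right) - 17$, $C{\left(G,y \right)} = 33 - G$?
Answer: $- \frac{38370575}{8286348} \approx -4.6306$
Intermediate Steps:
$n = -389$ ($n = \left(-31\right) 12 - 17 = -372 - 17 = -389$)
$M{\left(m \right)} = \frac{64 + m}{50 + m}$
$\frac{n}{C{\left(-51,-40 \right)}} + \frac{M{\left(-27 \right)}}{4289} = - \frac{389}{33 - -51} + \frac{\frac{1}{50 - 27} \left(64 - 27\right)}{4289} = - \frac{389}{33 + 51} + \frac{1}{23} \cdot 37 \cdot \frac{1}{4289} = - \frac{389}{84} + \frac{1}{23} \cdot 37 \cdot \frac{1}{4289} = \left(-389\right) \frac{1}{84} + \frac{37}{23} \cdot \frac{1}{4289} = - \frac{389}{84} + \frac{37}{98647} = - \frac{38370575}{8286348}$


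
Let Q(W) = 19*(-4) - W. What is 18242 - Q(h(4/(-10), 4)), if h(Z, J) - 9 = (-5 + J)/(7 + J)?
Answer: 201596/11 ≈ 18327.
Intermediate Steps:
h(Z, J) = 9 + (-5 + J)/(7 + J)
Q(W) = -76 - W
18242 - Q(h(4/(-10), 4)) = 18242 - (-76 - 2*(29 + 5*4)/(7 + 4)) = 18242 - (-76 - 2*(29 + 20)/11) = 18242 - (-76 - 2*49/11) = 18242 - (-76 - 1*98/11) = 18242 - (-76 - 98/11) = 18242 - 1*(-934/11) = 18242 + 934/11 = 201596/11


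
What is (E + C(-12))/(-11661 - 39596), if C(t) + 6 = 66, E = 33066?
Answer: -33126/51257 ≈ -0.64627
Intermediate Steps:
C(t) = 60 (C(t) = -6 + 66 = 60)
(E + C(-12))/(-11661 - 39596) = (33066 + 60)/(-11661 - 39596) = 33126/(-51257) = 33126*(-1/51257) = -33126/51257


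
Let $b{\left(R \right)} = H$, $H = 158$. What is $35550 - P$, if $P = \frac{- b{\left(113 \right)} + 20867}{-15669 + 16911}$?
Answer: $\frac{1634533}{46} \approx 35533.0$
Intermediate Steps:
$b{\left(R \right)} = 158$
$P = \frac{767}{46}$ ($P = \frac{\left(-1\right) 158 + 20867}{-15669 + 16911} = \frac{-158 + 20867}{1242} = 20709 \cdot \frac{1}{1242} = \frac{767}{46} \approx 16.674$)
$35550 - P = 35550 - \frac{767}{46} = \frac{1634533}{46}$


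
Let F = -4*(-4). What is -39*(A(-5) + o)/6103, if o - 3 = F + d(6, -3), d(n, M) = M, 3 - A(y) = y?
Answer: -936/6103 ≈ -0.15337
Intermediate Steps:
A(y) = 3 - y
F = 16
o = 16 (o = 3 + (16 - 3) = 3 + 13 = 16)
-39*(A(-5) + o)/6103 = -39*((3 - 1*(-5)) + 16)/6103 = -39*((3 + 5) + 16)*(1/6103) = -39*(8 + 16)*(1/6103) = -39*24*(1/6103) = -936*1/6103 = -936/6103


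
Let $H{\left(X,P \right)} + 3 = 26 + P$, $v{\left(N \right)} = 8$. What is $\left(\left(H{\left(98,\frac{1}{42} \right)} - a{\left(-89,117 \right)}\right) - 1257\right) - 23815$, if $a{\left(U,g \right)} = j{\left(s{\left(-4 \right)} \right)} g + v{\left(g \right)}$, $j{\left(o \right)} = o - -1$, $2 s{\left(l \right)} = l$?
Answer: $- \frac{1047479}{42} \approx -24940.0$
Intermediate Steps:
$s{\left(l \right)} = \frac{l}{2}$
$j{\left(o \right)} = 1 + o$ ($j{\left(o \right)} = o + 1 = 1 + o$)
$a{\left(U,g \right)} = 8 - g$ ($a{\left(U,g \right)} = \left(1 + \frac{1}{2} \left(-4\right)\right) g + 8 = \left(1 - 2\right) g + 8 = - g + 8 = 8 - g$)
$H{\left(X,P \right)} = 23 + P$ ($H{\left(X,P \right)} = -3 + \left(26 + P\right) = 23 + P$)
$\left(\left(H{\left(98,\frac{1}{42} \right)} - a{\left(-89,117 \right)}\right) - 1257\right) - 23815 = \left(\left(\left(23 + \frac{1}{42}\right) - \left(8 - 117\right)\right) - 1257\right) - 23815 = \left(\left(\frac{967}{42} - -109\right) - 1257\right) - 23815 = \left(\left(\frac{967}{42} + 109\right) - 1257\right) - 23815 = \left(\frac{5545}{42} - 1257\right) - 23815 = - \frac{47249}{42} - 23815 = - \frac{1047479}{42}$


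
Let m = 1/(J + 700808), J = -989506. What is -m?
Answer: 1/288698 ≈ 3.4638e-6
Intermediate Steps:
m = -1/288698 (m = 1/(-989506 + 700808) = 1/(-288698) = -1/288698 ≈ -3.4638e-6)
-m = -1*(-1/288698) = 1/288698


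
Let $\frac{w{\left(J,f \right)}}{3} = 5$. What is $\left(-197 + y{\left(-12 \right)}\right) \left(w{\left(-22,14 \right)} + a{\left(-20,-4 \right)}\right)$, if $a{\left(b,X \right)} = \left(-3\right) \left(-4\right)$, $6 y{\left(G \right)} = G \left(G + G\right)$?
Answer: $-4023$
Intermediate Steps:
$y{\left(G \right)} = \frac{G^{2}}{3}$ ($y{\left(G \right)} = \frac{G \left(G + G\right)}{6} = \frac{G 2 G}{6} = \frac{2 G^{2}}{6} = \frac{G^{2}}{3}$)
$a{\left(b,X \right)} = 12$
$w{\left(J,f \right)} = 15$ ($w{\left(J,f \right)} = 3 \cdot 5 = 15$)
$\left(-197 + y{\left(-12 \right)}\right) \left(w{\left(-22,14 \right)} + a{\left(-20,-4 \right)}\right) = \left(-197 + \frac{\left(-12\right)^{2}}{3}\right) \left(15 + 12\right) = \left(-197 + \frac{1}{3} \cdot 144\right) 27 = \left(-197 + 48\right) 27 = \left(-149\right) 27 = -4023$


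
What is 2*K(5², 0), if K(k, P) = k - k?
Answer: 0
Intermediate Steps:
K(k, P) = 0
2*K(5², 0) = 2*0 = 0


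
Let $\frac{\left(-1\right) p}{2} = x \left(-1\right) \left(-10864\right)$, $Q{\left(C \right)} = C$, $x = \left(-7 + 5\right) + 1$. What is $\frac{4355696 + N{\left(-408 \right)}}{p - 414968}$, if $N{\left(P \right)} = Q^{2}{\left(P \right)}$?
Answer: $- \frac{113054}{9831} \approx -11.5$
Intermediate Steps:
$x = -1$ ($x = -2 + 1 = -1$)
$N{\left(P \right)} = P^{2}$
$p = 21728$ ($p = - 2 \left(-1\right) \left(-1\right) \left(-10864\right) = - 2 \cdot 1 \left(-10864\right) = \left(-2\right) \left(-10864\right) = 21728$)
$\frac{4355696 + N{\left(-408 \right)}}{p - 414968} = \frac{4355696 + \left(-408\right)^{2}}{21728 - 414968} = \frac{4355696 + 166464}{-393240} = 4522160 \left(- \frac{1}{393240}\right) = - \frac{113054}{9831}$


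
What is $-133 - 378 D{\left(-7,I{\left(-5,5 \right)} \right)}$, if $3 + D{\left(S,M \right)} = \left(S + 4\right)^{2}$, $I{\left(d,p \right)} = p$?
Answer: $-2401$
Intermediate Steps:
$D{\left(S,M \right)} = -3 + \left(4 + S\right)^{2}$ ($D{\left(S,M \right)} = -3 + \left(S + 4\right)^{2} = -3 + \left(4 + S\right)^{2}$)
$-133 - 378 D{\left(-7,I{\left(-5,5 \right)} \right)} = -133 - 378 \left(-3 + \left(4 - 7\right)^{2}\right) = -133 - 378 \left(-3 + \left(-3\right)^{2}\right) = -133 - 378 \left(-3 + 9\right) = -133 - 2268 = -2401$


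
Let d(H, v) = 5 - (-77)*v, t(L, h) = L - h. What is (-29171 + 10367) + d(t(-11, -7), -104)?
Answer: -26807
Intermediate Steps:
d(H, v) = 5 + 77*v
(-29171 + 10367) + d(t(-11, -7), -104) = (-29171 + 10367) + (5 + 77*(-104)) = -18804 + (5 - 8008) = -18804 - 8003 = -26807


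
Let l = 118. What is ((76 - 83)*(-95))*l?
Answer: 78470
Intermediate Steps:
((76 - 83)*(-95))*l = ((76 - 83)*(-95))*118 = -7*(-95)*118 = 665*118 = 78470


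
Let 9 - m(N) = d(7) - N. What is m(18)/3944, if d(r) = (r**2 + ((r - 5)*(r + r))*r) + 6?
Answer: -28/493 ≈ -0.056795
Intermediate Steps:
d(r) = 6 + r**2 + 2*r**2*(-5 + r) (d(r) = (r**2 + ((-5 + r)*(2*r))*r) + 6 = (r**2 + (2*r*(-5 + r))*r) + 6 = (r**2 + 2*r**2*(-5 + r)) + 6 = 6 + r**2 + 2*r**2*(-5 + r))
m(N) = -242 + N (m(N) = 9 - ((6 - 9*7**2 + 2*7**3) - N) = 9 - ((6 - 9*49 + 2*343) - N) = 9 - ((6 - 441 + 686) - N) = 9 - (251 - N) = 9 + (-251 + N) = -242 + N)
m(18)/3944 = (-242 + 18)/3944 = -224*1/3944 = -28/493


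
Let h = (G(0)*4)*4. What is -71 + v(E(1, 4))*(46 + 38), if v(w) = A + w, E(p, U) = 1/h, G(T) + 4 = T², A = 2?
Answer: 1531/16 ≈ 95.688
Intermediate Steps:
G(T) = -4 + T²
h = -64 (h = ((-4 + 0²)*4)*4 = ((-4 + 0)*4)*4 = -4*4*4 = -16*4 = -64)
E(p, U) = -1/64 (E(p, U) = 1/(-64) = -1/64)
v(w) = 2 + w
-71 + v(E(1, 4))*(46 + 38) = -71 + (2 - 1/64)*(46 + 38) = -71 + (127/64)*84 = -71 + 2667/16 = 1531/16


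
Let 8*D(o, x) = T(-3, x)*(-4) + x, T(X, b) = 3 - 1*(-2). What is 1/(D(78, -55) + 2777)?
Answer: 8/22141 ≈ 0.00036132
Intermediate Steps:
T(X, b) = 5 (T(X, b) = 3 + 2 = 5)
D(o, x) = -5/2 + x/8 (D(o, x) = (5*(-4) + x)/8 = (-20 + x)/8 = -5/2 + x/8)
1/(D(78, -55) + 2777) = 1/((-5/2 + (⅛)*(-55)) + 2777) = 1/((-5/2 - 55/8) + 2777) = 1/(-75/8 + 2777) = 1/(22141/8) = 8/22141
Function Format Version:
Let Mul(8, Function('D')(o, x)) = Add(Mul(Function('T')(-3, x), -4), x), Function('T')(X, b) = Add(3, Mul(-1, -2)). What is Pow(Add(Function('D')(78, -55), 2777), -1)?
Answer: Rational(8, 22141) ≈ 0.00036132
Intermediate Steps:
Function('T')(X, b) = 5 (Function('T')(X, b) = Add(3, 2) = 5)
Function('D')(o, x) = Add(Rational(-5, 2), Mul(Rational(1, 8), x)) (Function('D')(o, x) = Mul(Rational(1, 8), Add(Mul(5, -4), x)) = Mul(Rational(1, 8), Add(-20, x)) = Add(Rational(-5, 2), Mul(Rational(1, 8), x)))
Pow(Add(Function('D')(78, -55), 2777), -1) = Pow(Add(Add(Rational(-5, 2), Mul(Rational(1, 8), -55)), 2777), -1) = Pow(Add(Add(Rational(-5, 2), Rational(-55, 8)), 2777), -1) = Pow(Add(Rational(-75, 8), 2777), -1) = Pow(Rational(22141, 8), -1) = Rational(8, 22141)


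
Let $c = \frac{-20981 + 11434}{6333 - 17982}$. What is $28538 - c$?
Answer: $\frac{332429615}{11649} \approx 28537.0$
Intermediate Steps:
$c = \frac{9547}{11649}$ ($c = - \frac{9547}{-11649} = \left(-9547\right) \left(- \frac{1}{11649}\right) = \frac{9547}{11649} \approx 0.81956$)
$28538 - c = 28538 - \frac{9547}{11649} = \frac{332429615}{11649}$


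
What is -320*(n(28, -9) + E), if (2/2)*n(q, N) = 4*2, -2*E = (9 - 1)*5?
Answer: 3840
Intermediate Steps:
E = -20 (E = -(9 - 1)*5/2 = -4*5 = -½*40 = -20)
n(q, N) = 8 (n(q, N) = 4*2 = 8)
-320*(n(28, -9) + E) = -320*(8 - 20) = -320*(-12) = 3840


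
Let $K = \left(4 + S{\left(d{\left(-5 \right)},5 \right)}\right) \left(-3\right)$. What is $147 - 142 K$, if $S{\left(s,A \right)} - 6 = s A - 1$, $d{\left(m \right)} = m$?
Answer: $-6669$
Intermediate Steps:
$S{\left(s,A \right)} = 5 + A s$ ($S{\left(s,A \right)} = 6 + \left(s A - 1\right) = 6 + \left(A s - 1\right) = 6 + \left(-1 + A s\right) = 5 + A s$)
$K = 48$ ($K = \left(4 + \left(5 + 5 \left(-5\right)\right)\right) \left(-3\right) = \left(4 + \left(5 - 25\right)\right) \left(-3\right) = \left(4 - 20\right) \left(-3\right) = \left(-16\right) \left(-3\right) = 48$)
$147 - 142 K = 147 - 6816 = -6669$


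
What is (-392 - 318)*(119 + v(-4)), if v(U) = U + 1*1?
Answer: -82360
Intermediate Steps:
v(U) = 1 + U (v(U) = U + 1 = 1 + U)
(-392 - 318)*(119 + v(-4)) = (-392 - 318)*(119 + (1 - 4)) = -710*(119 - 3) = -710*116 = -82360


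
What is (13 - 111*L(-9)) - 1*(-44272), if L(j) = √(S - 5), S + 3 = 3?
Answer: 44285 - 111*I*√5 ≈ 44285.0 - 248.2*I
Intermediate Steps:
S = 0 (S = -3 + 3 = 0)
L(j) = I*√5 (L(j) = √(0 - 5) = √(-5) = I*√5)
(13 - 111*L(-9)) - 1*(-44272) = (13 - 111*I*√5) - 1*(-44272) = (13 - 111*I*√5) + 44272 = 44285 - 111*I*√5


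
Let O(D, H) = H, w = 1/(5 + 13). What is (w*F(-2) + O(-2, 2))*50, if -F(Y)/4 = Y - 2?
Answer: 1300/9 ≈ 144.44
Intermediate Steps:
w = 1/18 ≈ 0.055556
F(Y) = 8 - 4*Y (F(Y) = -4*(Y - 2) = -4*(-2 + Y) = 8 - 4*Y)
(w*F(-2) + O(-2, 2))*50 = ((8 - 4*(-2))/18 + 2)*50 = ((8 + 8)/18 + 2)*50 = ((1/18)*16 + 2)*50 = (8/9 + 2)*50 = (26/9)*50 = 1300/9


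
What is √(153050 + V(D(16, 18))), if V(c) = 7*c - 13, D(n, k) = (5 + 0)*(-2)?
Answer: √152967 ≈ 391.11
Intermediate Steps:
D(n, k) = -10 (D(n, k) = 5*(-2) = -10)
V(c) = -13 + 7*c
√(153050 + V(D(16, 18))) = √(153050 + (-13 + 7*(-10))) = √(153050 + (-13 - 70)) = √(153050 - 83) = √152967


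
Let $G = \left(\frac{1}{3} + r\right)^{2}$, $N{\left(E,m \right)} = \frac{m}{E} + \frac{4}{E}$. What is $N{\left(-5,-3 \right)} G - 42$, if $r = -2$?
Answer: $- \frac{383}{9} \approx -42.556$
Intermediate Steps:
$N{\left(E,m \right)} = \frac{4}{E} + \frac{m}{E}$
$G = \frac{25}{9}$ ($G = \left(\frac{1}{3} - 2\right)^{2} = \left(- \frac{5}{3}\right)^{2} = \frac{25}{9} \approx 2.7778$)
$N{\left(-5,-3 \right)} G - 42 = \frac{4 - 3}{-5} \cdot \frac{25}{9} - 42 = \left(- \frac{1}{5}\right) 1 \cdot \frac{25}{9} - 42 = \left(- \frac{1}{5}\right) \frac{25}{9} - 42 = - \frac{5}{9} - 42 = - \frac{383}{9}$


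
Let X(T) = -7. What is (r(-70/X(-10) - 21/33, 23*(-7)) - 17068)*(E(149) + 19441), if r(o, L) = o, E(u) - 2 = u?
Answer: -3676340840/11 ≈ -3.3421e+8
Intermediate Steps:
E(u) = 2 + u
(r(-70/X(-10) - 21/33, 23*(-7)) - 17068)*(E(149) + 19441) = ((-70/(-7) - 21/33) - 17068)*((2 + 149) + 19441) = ((-70*(-⅐) - 21*1/33) - 17068)*(151 + 19441) = ((10 - 7/11) - 17068)*19592 = (103/11 - 17068)*19592 = -187645/11*19592 = -3676340840/11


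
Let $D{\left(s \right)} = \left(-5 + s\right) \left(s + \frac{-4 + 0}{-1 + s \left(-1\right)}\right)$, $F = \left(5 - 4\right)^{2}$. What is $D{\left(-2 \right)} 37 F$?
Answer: $1554$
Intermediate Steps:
$F = 1$ ($F = 1^{2} = 1$)
$D{\left(s \right)} = \left(-5 + s\right) \left(s - \frac{4}{-1 - s}\right)$
$D{\left(-2 \right)} 37 F = \frac{-20 + \left(-2\right)^{3} - -2 - 4 \left(-2\right)^{2}}{1 - 2} \cdot 37 \cdot 1 = \frac{-20 - 8 + 2 - 16}{-1} \cdot 37 \cdot 1 = - (-20 - 8 + 2 - 16) 37 \cdot 1 = \left(-1\right) \left(-42\right) 37 \cdot 1 = 42 \cdot 37 \cdot 1 = 1554 \cdot 1 = 1554$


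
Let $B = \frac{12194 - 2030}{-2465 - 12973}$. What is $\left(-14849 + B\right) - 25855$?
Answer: $- \frac{104733086}{2573} \approx -40705.0$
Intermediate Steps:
$B = - \frac{1694}{2573}$ ($B = \frac{10164}{-15438} = 10164 \left(- \frac{1}{15438}\right) = - \frac{1694}{2573} \approx -0.65838$)
$\left(-14849 + B\right) - 25855 = \left(-14849 - \frac{1694}{2573}\right) - 25855 = - \frac{38208171}{2573} - 25855 = - \frac{104733086}{2573}$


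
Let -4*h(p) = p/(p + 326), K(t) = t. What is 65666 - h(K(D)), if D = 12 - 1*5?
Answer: 87467119/1332 ≈ 65666.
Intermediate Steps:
D = 7 (D = 12 - 5 = 7)
h(p) = -p/(4*(326 + p)) (h(p) = -p/(4*(p + 326)) = -p/(4*(326 + p)))
65666 - h(K(D)) = 65666 - (-1)*7/(1304 + 4*7) = 65666 - (-1)*7/(1304 + 28) = 65666 - (-1)*7/1332 = 65666 - 1*(-7/1332) = 65666 + 7/1332 = 87467119/1332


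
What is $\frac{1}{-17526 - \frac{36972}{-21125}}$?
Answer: $- \frac{1625}{28476906} \approx -5.7064 \cdot 10^{-5}$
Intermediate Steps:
$\frac{1}{-17526 - \frac{36972}{-21125}} = \frac{1}{-17526 - - \frac{2844}{1625}} = \frac{1}{-17526 + \frac{2844}{1625}} = \frac{1}{- \frac{28476906}{1625}} = - \frac{1625}{28476906}$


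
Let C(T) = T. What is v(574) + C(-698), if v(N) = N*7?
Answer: 3320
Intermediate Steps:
v(N) = 7*N
v(574) + C(-698) = 7*574 - 698 = 4018 - 698 = 3320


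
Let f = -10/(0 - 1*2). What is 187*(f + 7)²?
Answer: 26928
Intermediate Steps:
f = 5 (f = -10/(0 - 2) = -10/(-2) = -10*(-½) = 5)
187*(f + 7)² = 187*(5 + 7)² = 187*12² = 187*144 = 26928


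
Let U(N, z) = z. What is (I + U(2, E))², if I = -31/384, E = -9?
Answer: 12159169/147456 ≈ 82.460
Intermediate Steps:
I = -31/384 (I = -31*1/384 = -31/384 ≈ -0.080729)
(I + U(2, E))² = (-31/384 - 9)² = (-3487/384)² = 12159169/147456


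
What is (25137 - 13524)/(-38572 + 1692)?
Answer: -11613/36880 ≈ -0.31489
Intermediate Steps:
(25137 - 13524)/(-38572 + 1692) = 11613/(-36880) = 11613*(-1/36880) = -11613/36880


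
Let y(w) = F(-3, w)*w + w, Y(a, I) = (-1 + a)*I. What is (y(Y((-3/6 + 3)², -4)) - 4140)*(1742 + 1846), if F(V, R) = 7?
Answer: -15457104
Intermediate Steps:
Y(a, I) = I*(-1 + a)
y(w) = 8*w (y(w) = 7*w + w = 8*w)
(y(Y((-3/6 + 3)², -4)) - 4140)*(1742 + 1846) = (8*(-4*(-1 + (-3/6 + 3)²)) - 4140)*(1742 + 1846) = (8*(-4*(-1 + (-3*⅙ + 3)²)) - 4140)*3588 = (8*(-4*(-1 + (-½ + 3)²)) - 4140)*3588 = (8*(-4*(-1 + (5/2)²)) - 4140)*3588 = (8*(-4*(-1 + 25/4)) - 4140)*3588 = (8*(-4*21/4) - 4140)*3588 = (8*(-21) - 4140)*3588 = (-168 - 4140)*3588 = -4308*3588 = -15457104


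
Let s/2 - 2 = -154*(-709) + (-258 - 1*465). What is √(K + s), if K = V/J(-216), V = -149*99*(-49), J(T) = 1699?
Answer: √627418390431/1699 ≈ 466.21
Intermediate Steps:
V = 722799 (V = -14751*(-49) = 722799)
s = 216930 (s = 4 + 2*(-154*(-709) + (-258 - 1*465)) = 4 + 2*(109186 + (-258 - 465)) = 4 + 2*(109186 - 723) = 4 + 2*108463 = 4 + 216926 = 216930)
K = 722799/1699 ≈ 425.43
√(K + s) = √(722799/1699 + 216930) = √(369286869/1699) = √627418390431/1699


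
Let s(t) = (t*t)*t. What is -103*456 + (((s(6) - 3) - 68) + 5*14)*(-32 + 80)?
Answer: -36648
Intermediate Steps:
s(t) = t**3 (s(t) = t**2*t = t**3)
-103*456 + (((s(6) - 3) - 68) + 5*14)*(-32 + 80) = -103*456 + (((6**3 - 3) - 68) + 5*14)*(-32 + 80) = -46968 + (((216 - 3) - 68) + 70)*48 = -46968 + ((213 - 68) + 70)*48 = -46968 + (145 + 70)*48 = -46968 + 215*48 = -46968 + 10320 = -36648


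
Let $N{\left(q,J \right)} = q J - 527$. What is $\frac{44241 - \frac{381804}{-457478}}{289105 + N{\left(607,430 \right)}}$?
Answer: $\frac{3373277667}{41904069844} \approx 0.0805$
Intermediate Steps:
$N{\left(q,J \right)} = -527 + J q$ ($N{\left(q,J \right)} = J q - 527 = -527 + J q$)
$\frac{44241 - \frac{381804}{-457478}}{289105 + N{\left(607,430 \right)}} = \frac{44241 - \frac{381804}{-457478}}{289105 + \left(-527 + 430 \cdot 607\right)} = \frac{44241 - - \frac{190902}{228739}}{289105 + \left(-527 + 261010\right)} = \frac{44241 + \frac{190902}{228739}}{289105 + 260483} = \frac{10119833001}{228739 \cdot 549588} = \frac{10119833001}{228739} \cdot \frac{1}{549588} = \frac{3373277667}{41904069844}$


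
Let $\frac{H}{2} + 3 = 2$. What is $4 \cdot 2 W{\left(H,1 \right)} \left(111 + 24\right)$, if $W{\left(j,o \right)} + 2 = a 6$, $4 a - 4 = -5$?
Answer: $-3780$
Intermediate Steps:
$H = -2$ ($H = -6 + 2 \cdot 2 = -6 + 4 = -2$)
$a = - \frac{1}{4}$ ($a = 1 + \frac{1}{4} \left(-5\right) = 1 - \frac{5}{4} = - \frac{1}{4} \approx -0.25$)
$W{\left(j,o \right)} = - \frac{7}{2}$ ($W{\left(j,o \right)} = -2 - \frac{3}{2} = - \frac{7}{2}$)
$4 \cdot 2 W{\left(H,1 \right)} \left(111 + 24\right) = 4 \cdot 2 \left(- \frac{7}{2}\right) \left(111 + 24\right) = 8 \left(- \frac{7}{2}\right) 135 = \left(-28\right) 135 = -3780$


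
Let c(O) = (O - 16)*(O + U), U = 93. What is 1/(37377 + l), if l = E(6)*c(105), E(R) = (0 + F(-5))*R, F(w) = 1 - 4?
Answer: -1/279819 ≈ -3.5737e-6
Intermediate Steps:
F(w) = -3
E(R) = -3*R (E(R) = (0 - 3)*R = -3*R)
c(O) = (-16 + O)*(93 + O) (c(O) = (O - 16)*(O + 93) = (-16 + O)*(93 + O))
l = -317196 (l = (-3*6)*(-1488 + 105**2 + 77*105) = -18*(-1488 + 11025 + 8085) = -18*17622 = -317196)
1/(37377 + l) = 1/(37377 - 317196) = 1/(-279819) = -1/279819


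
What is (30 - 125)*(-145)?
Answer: 13775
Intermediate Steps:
(30 - 125)*(-145) = -95*(-145) = 13775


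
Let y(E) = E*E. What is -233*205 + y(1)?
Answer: -47764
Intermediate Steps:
y(E) = E²
-233*205 + y(1) = -233*205 + 1² = -47765 + 1 = -47764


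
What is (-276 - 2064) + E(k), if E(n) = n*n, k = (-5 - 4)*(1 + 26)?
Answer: 56709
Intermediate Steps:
k = -243 (k = -9*27 = -243)
E(n) = n²
(-276 - 2064) + E(k) = (-276 - 2064) + (-243)² = -2340 + 59049 = 56709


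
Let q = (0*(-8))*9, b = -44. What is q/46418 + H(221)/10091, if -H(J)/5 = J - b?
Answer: -1325/10091 ≈ -0.13131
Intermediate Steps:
H(J) = -220 - 5*J (H(J) = -5*(J - 1*(-44)) = -5*(J + 44) = -5*(44 + J) = -220 - 5*J)
q = 0 (q = 0*9 = 0)
q/46418 + H(221)/10091 = 0/46418 + (-220 - 5*221)/10091 = 0*(1/46418) + (-220 - 1105)*(1/10091) = 0 - 1325*1/10091 = 0 - 1325/10091 = -1325/10091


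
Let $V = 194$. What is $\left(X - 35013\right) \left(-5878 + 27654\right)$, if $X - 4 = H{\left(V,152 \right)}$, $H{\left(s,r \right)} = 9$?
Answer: $-762160000$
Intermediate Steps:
$X = 13$ ($X = 4 + 9 = 13$)
$\left(X - 35013\right) \left(-5878 + 27654\right) = \left(13 - 35013\right) \left(-5878 + 27654\right) = \left(-35000\right) 21776 = -762160000$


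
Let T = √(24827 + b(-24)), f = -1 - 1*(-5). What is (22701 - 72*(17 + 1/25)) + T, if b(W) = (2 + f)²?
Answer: 536853/25 + 23*√47 ≈ 21632.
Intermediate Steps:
f = 4 (f = -1 + 5 = 4)
b(W) = 36 (b(W) = (2 + 4)² = 6² = 36)
T = 23*√47 (T = √(24827 + 36) = √24863 = 23*√47 ≈ 157.68)
(22701 - 72*(17 + 1/25)) + T = (22701 - 72*(17 + 1/25)) + 23*√47 = (22701 - 72*426/25) + 23*√47 = (22701 - 30672/25) + 23*√47 = 536853/25 + 23*√47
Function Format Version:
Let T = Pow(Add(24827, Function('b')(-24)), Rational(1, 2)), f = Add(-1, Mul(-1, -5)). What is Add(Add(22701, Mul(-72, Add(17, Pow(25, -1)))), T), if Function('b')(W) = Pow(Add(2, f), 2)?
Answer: Add(Rational(536853, 25), Mul(23, Pow(47, Rational(1, 2)))) ≈ 21632.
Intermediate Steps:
f = 4 (f = Add(-1, 5) = 4)
Function('b')(W) = 36 (Function('b')(W) = Pow(Add(2, 4), 2) = Pow(6, 2) = 36)
T = Mul(23, Pow(47, Rational(1, 2))) (T = Pow(Add(24827, 36), Rational(1, 2)) = Pow(24863, Rational(1, 2)) = Mul(23, Pow(47, Rational(1, 2))) ≈ 157.68)
Add(Add(22701, Mul(-72, Add(17, Pow(25, -1)))), T) = Add(Add(22701, Mul(-72, Add(17, Pow(25, -1)))), Mul(23, Pow(47, Rational(1, 2)))) = Add(Add(22701, Mul(-72, Add(17, Rational(1, 25)))), Mul(23, Pow(47, Rational(1, 2)))) = Add(Add(22701, Mul(-72, Rational(426, 25))), Mul(23, Pow(47, Rational(1, 2)))) = Add(Add(22701, Rational(-30672, 25)), Mul(23, Pow(47, Rational(1, 2)))) = Add(Rational(536853, 25), Mul(23, Pow(47, Rational(1, 2))))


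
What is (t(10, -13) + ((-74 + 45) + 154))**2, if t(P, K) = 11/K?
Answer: 2604996/169 ≈ 15414.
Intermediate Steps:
(t(10, -13) + ((-74 + 45) + 154))**2 = (11/(-13) + ((-74 + 45) + 154))**2 = (11*(-1/13) + (-29 + 154))**2 = (-11/13 + 125)**2 = (1614/13)**2 = 2604996/169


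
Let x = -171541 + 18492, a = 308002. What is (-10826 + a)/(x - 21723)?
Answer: -74294/43693 ≈ -1.7004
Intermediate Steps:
x = -153049
(-10826 + a)/(x - 21723) = (-10826 + 308002)/(-153049 - 21723) = 297176/(-174772) = 297176*(-1/174772) = -74294/43693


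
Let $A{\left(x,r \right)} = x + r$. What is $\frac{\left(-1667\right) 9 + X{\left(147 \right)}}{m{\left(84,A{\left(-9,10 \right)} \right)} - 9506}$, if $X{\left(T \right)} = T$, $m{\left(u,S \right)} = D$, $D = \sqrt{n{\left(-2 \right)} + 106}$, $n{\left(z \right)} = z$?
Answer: $\frac{35305284}{22590983} + \frac{7428 \sqrt{26}}{22590983} \approx 1.5645$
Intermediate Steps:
$A{\left(x,r \right)} = r + x$
$D = 2 \sqrt{26}$ ($D = \sqrt{-2 + 106} = \sqrt{104} = 2 \sqrt{26} \approx 10.198$)
$m{\left(u,S \right)} = 2 \sqrt{26}$
$\frac{\left(-1667\right) 9 + X{\left(147 \right)}}{m{\left(84,A{\left(-9,10 \right)} \right)} - 9506} = \frac{\left(-1667\right) 9 + 147}{2 \sqrt{26} - 9506} = \frac{-15003 + 147}{-9506 + 2 \sqrt{26}} = - \frac{14856}{-9506 + 2 \sqrt{26}}$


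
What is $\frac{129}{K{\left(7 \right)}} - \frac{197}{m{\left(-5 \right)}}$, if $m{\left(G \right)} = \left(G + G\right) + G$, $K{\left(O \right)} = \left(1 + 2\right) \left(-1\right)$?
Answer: $- \frac{448}{15} \approx -29.867$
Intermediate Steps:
$K{\left(O \right)} = -3$ ($K{\left(O \right)} = 3 \left(-1\right) = -3$)
$m{\left(G \right)} = 3 G$ ($m{\left(G \right)} = 2 G + G = 3 G$)
$\frac{129}{K{\left(7 \right)}} - \frac{197}{m{\left(-5 \right)}} = \frac{129}{-3} - \frac{197}{3 \left(-5\right)} = 129 \left(- \frac{1}{3}\right) - \frac{197}{-15} = -43 - - \frac{197}{15} = -43 + \frac{197}{15} = - \frac{448}{15}$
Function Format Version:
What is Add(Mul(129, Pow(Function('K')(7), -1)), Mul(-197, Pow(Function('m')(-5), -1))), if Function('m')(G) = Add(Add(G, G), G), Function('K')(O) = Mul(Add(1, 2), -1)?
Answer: Rational(-448, 15) ≈ -29.867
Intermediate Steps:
Function('K')(O) = -3 (Function('K')(O) = Mul(3, -1) = -3)
Function('m')(G) = Mul(3, G) (Function('m')(G) = Add(Mul(2, G), G) = Mul(3, G))
Add(Mul(129, Pow(Function('K')(7), -1)), Mul(-197, Pow(Function('m')(-5), -1))) = Add(Mul(129, Pow(-3, -1)), Mul(-197, Pow(Mul(3, -5), -1))) = Add(Mul(129, Rational(-1, 3)), Mul(-197, Pow(-15, -1))) = Add(-43, Mul(-197, Rational(-1, 15))) = Add(-43, Rational(197, 15)) = Rational(-448, 15)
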